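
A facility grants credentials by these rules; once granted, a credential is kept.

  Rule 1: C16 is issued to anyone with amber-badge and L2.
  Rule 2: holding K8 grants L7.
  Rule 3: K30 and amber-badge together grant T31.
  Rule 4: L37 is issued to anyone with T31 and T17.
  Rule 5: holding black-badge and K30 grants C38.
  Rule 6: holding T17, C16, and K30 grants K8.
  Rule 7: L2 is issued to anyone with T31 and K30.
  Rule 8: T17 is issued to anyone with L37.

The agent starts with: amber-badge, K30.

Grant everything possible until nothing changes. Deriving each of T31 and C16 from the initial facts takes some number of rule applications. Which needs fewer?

T31: Holding K30 and amber-badge grants T31 (Rule 3). [1 rule application]
C16: Holding K30 and amber-badge grants T31 (Rule 3). Holding T31 and K30 grants L2 (Rule 7). Holding amber-badge and L2 grants C16 (Rule 1). [3 rule applications]
T31 needs fewer.

T31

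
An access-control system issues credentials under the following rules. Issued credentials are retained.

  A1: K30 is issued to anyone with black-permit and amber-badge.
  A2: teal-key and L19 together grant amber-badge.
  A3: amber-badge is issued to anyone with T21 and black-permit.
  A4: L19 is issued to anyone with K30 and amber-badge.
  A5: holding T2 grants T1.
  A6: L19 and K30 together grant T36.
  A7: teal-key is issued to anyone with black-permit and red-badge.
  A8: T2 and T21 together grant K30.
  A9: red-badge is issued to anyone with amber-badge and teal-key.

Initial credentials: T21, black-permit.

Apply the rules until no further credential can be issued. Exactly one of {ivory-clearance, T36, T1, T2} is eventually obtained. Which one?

T36

Holding T21 and black-permit grants amber-badge (A3).
Holding black-permit and amber-badge grants K30 (A1).
Holding K30 and amber-badge grants L19 (A4).
Holding L19 and K30 grants T36 (A6).
No rule produces ivory-clearance, and it is not given. T1 would need T2 (A5), but T2 is never granted. No rule produces T2, and it is not given.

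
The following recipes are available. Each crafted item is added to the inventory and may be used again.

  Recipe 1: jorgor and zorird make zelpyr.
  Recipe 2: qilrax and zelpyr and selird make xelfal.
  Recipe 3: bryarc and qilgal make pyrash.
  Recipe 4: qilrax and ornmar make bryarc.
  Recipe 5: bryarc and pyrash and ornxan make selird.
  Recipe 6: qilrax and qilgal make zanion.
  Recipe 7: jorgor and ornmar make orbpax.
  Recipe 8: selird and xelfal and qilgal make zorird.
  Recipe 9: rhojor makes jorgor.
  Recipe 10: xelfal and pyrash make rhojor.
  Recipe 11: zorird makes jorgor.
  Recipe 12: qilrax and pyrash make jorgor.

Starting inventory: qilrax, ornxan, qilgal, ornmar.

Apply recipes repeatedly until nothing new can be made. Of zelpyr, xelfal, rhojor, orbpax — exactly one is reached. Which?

orbpax

Using Recipe 4, qilrax and ornmar make bryarc.
bryarc and qilgal → pyrash (Recipe 3).
qilrax and pyrash → jorgor (Recipe 12).
Using Recipe 7, jorgor and ornmar make orbpax.
xelfal would need qilrax, zelpyr, and selird (Recipe 2), but zelpyr is never obtained. rhojor would need xelfal and pyrash (Recipe 10), but xelfal is never obtained. zelpyr would need jorgor and zorird (Recipe 1), but zorird is never obtained.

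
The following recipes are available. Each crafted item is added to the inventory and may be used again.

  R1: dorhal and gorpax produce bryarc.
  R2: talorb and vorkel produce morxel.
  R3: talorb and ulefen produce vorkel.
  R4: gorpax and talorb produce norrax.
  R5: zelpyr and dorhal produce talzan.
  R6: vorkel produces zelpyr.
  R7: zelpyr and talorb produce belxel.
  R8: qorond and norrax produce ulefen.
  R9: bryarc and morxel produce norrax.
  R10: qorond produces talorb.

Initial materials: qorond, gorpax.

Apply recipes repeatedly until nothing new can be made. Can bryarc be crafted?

No

bryarc would need dorhal and gorpax (R1), but dorhal is never obtained.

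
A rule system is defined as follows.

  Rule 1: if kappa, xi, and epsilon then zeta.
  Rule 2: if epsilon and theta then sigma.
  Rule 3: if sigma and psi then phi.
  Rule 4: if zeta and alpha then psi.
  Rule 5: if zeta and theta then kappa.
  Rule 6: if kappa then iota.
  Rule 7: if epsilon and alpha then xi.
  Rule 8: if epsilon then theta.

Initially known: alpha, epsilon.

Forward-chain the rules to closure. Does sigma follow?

Yes

From epsilon, Rule 8 gives theta.
epsilon and theta hold, so sigma follows (Rule 2).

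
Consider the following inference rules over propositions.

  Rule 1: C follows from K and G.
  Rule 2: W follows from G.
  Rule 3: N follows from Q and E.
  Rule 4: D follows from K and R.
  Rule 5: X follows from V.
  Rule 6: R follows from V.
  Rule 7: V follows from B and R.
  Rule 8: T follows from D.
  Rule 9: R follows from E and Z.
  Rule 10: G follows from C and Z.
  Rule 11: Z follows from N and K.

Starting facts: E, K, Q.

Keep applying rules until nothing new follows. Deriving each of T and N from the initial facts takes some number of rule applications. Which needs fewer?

N

N: Q and E hold, so N follows (Rule 3). [1 rule application]
T: Q and E hold, so N follows (Rule 3). N and K hold, so Z follows (Rule 11). E and Z hold, so R follows (Rule 9). K and R hold, so D follows (Rule 4). D holds, so T follows (Rule 8). [5 rule applications]
N needs fewer.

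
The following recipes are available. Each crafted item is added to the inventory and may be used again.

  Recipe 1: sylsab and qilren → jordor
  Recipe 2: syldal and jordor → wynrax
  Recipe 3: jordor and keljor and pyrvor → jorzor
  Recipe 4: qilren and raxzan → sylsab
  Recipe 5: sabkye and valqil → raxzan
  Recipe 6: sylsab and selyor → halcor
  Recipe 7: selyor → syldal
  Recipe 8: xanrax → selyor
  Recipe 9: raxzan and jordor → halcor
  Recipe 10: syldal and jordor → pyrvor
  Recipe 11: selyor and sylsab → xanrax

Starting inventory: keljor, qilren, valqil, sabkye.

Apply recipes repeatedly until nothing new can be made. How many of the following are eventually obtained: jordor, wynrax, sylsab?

2

Using Recipe 5, sabkye and valqil make raxzan.
Using Recipe 4, qilren and raxzan make sylsab.
Using Recipe 1, sylsab and qilren make jordor.
jordor: reached.
wynrax would need syldal and jordor (Recipe 2), but syldal is never obtained.
sylsab: reached.
Reached: jordor and sylsab — 2 of the 3.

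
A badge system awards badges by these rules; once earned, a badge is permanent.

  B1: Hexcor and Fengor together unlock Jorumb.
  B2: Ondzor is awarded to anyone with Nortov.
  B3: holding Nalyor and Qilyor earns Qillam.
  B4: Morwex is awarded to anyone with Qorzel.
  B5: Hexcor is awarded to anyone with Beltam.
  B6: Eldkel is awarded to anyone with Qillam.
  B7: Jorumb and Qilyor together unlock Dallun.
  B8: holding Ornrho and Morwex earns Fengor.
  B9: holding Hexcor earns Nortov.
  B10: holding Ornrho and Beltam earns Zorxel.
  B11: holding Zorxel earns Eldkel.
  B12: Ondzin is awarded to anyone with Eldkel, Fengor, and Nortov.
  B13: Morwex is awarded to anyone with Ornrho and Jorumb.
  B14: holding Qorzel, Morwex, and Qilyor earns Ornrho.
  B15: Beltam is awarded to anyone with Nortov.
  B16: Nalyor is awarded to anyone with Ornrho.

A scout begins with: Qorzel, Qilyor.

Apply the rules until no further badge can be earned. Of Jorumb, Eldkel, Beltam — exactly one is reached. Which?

With Qorzel, Morwex is earned (B4).
With Qorzel, Morwex, and Qilyor, Ornrho is earned (B14).
With Ornrho, Nalyor is earned (B16).
With Nalyor and Qilyor, Qillam is earned (B3).
With Qillam, Eldkel is earned (B6).
Beltam would need Nortov (B15), but Nortov is never earned. Jorumb would need Hexcor and Fengor (B1), but Hexcor is never earned.

Eldkel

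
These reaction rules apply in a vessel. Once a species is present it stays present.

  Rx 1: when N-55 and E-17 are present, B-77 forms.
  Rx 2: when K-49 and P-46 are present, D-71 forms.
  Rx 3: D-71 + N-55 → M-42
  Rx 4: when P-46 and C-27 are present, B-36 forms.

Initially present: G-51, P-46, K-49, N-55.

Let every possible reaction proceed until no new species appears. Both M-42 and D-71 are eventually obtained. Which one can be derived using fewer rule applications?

D-71

D-71: K-49 and P-46 present → D-71 forms (Rx 2). [1 rule application]
M-42: K-49 and P-46 present → D-71 forms (Rx 2). D-71 and N-55 present → M-42 forms (Rx 3). [2 rule applications]
D-71 needs fewer.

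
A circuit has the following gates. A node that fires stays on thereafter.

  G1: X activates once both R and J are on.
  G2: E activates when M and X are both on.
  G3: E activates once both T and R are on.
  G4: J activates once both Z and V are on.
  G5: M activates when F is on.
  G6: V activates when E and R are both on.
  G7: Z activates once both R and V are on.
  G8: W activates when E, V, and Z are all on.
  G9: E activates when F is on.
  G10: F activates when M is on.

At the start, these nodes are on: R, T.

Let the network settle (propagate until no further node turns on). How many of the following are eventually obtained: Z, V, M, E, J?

4

T and R are on, so E activates (G3).
E and R are on, so V activates (G6).
R and V are on, so Z activates (G7).
G4: Z and V on → J on.
Z: reached.
V: reached.
M would need F (G5), but F never turns on.
E: reached.
J: reached.
Reached: Z, V, E, and J — 4 of the 5.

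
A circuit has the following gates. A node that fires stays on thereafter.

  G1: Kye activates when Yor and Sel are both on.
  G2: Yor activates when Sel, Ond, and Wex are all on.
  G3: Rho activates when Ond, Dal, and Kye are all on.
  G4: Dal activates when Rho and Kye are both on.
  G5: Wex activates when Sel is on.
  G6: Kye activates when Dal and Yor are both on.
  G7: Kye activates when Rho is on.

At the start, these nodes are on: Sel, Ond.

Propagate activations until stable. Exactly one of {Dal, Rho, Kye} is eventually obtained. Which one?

G5: Sel on → Wex on.
Sel, Ond, and Wex are on, so Yor activates (G2).
Yor and Sel are on, so Kye activates (G1).
Dal would need Rho and Kye (G4), but Rho never turns on. Rho would need Ond, Dal, and Kye (G3), but Dal never turns on.

Kye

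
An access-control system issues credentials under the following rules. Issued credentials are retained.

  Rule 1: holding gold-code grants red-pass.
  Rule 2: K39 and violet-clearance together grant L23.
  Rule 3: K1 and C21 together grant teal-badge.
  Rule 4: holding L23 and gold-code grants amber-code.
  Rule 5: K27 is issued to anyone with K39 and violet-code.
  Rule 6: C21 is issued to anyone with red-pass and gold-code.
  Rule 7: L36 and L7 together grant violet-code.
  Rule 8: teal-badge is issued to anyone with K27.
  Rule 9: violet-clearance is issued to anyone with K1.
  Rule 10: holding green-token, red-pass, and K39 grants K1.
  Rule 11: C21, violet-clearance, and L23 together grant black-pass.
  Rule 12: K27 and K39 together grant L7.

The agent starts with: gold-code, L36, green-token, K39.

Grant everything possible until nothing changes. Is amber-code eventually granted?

Yes

Holding gold-code grants red-pass (Rule 1).
Holding green-token, red-pass, and K39 grants K1 (Rule 10).
Holding K1 grants violet-clearance (Rule 9).
Holding K39 and violet-clearance grants L23 (Rule 2).
Holding L23 and gold-code grants amber-code (Rule 4).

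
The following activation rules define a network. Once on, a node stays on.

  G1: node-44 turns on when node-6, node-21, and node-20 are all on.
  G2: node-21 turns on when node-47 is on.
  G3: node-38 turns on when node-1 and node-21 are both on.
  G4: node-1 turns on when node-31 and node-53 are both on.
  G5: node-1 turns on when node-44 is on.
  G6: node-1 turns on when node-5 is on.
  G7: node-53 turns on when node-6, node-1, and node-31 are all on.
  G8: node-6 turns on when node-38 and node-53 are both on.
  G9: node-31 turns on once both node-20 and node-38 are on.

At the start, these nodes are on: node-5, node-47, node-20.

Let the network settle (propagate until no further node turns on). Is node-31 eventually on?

G2: node-47 on → node-21 on.
G6: node-5 on → node-1 on.
node-1 and node-21 are on, so node-38 turns on (G3).
G9: node-20 and node-38 on → node-31 on.

Yes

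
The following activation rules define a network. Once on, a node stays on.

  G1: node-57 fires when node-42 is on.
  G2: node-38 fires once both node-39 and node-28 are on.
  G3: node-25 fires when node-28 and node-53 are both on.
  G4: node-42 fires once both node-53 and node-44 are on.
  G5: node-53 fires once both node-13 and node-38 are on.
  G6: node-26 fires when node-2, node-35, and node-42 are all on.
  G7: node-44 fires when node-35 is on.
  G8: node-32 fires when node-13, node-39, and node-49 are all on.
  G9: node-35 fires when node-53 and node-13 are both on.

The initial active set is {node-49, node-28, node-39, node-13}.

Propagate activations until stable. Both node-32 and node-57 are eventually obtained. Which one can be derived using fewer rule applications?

node-32

node-32: node-13, node-39, and node-49 are on, so node-32 fires (G8). [1 rule application]
node-57: node-39 and node-28 are on, so node-38 fires (G2). G5: node-13 and node-38 on → node-53 on. node-53 and node-13 are on, so node-35 fires (G9). G7: node-35 on → node-44 on. G4: node-53 and node-44 on → node-42 on. G1: node-42 on → node-57 on. [6 rule applications]
node-32 needs fewer.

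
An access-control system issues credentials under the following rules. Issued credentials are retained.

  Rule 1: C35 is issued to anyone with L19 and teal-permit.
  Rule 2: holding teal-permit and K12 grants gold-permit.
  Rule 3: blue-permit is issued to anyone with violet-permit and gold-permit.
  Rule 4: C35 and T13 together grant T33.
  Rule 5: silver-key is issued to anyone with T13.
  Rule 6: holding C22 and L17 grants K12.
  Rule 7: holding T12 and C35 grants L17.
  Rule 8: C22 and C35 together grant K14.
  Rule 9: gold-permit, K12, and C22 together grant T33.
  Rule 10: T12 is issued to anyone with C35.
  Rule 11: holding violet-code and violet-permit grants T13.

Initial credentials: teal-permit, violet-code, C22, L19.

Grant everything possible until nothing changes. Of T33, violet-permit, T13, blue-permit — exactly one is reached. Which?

T33

Holding L19 and teal-permit grants C35 (Rule 1).
Holding C35 grants T12 (Rule 10).
Holding T12 and C35 grants L17 (Rule 7).
Holding C22 and L17 grants K12 (Rule 6).
Holding teal-permit and K12 grants gold-permit (Rule 2).
Holding gold-permit, K12, and C22 grants T33 (Rule 9).
T13 would need violet-code and violet-permit (Rule 11), but violet-permit is never granted. blue-permit would need violet-permit and gold-permit (Rule 3), but violet-permit is never granted. No rule produces violet-permit, and it is not given.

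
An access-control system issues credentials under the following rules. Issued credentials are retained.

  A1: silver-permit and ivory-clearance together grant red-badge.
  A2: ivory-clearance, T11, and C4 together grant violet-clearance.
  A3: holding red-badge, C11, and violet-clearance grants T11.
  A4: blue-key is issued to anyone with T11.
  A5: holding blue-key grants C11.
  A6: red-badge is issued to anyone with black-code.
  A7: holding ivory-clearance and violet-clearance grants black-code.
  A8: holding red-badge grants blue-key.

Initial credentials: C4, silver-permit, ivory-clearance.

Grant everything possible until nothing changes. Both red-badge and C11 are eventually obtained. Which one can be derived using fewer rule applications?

red-badge: Holding silver-permit and ivory-clearance grants red-badge (A1). [1 rule application]
C11: Holding silver-permit and ivory-clearance grants red-badge (A1). Holding red-badge grants blue-key (A8). Holding blue-key grants C11 (A5). [3 rule applications]
red-badge needs fewer.

red-badge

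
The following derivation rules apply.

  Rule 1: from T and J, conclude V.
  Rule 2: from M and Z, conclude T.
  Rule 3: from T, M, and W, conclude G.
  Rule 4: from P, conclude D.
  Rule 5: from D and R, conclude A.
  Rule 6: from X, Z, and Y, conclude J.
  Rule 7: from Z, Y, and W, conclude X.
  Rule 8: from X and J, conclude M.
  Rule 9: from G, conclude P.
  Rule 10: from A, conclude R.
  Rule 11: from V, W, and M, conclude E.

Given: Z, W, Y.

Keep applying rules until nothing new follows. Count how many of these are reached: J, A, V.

2

Z, Y, and W hold, so X follows (Rule 7).
X, Z, and Y hold, so J follows (Rule 6).
From X and J, Rule 8 gives M.
M and Z hold, so T follows (Rule 2).
From T and J, Rule 1 gives V.
J: reached.
A would need D and R (Rule 5), but R is never established.
V: reached.
Reached: J and V — 2 of the 3.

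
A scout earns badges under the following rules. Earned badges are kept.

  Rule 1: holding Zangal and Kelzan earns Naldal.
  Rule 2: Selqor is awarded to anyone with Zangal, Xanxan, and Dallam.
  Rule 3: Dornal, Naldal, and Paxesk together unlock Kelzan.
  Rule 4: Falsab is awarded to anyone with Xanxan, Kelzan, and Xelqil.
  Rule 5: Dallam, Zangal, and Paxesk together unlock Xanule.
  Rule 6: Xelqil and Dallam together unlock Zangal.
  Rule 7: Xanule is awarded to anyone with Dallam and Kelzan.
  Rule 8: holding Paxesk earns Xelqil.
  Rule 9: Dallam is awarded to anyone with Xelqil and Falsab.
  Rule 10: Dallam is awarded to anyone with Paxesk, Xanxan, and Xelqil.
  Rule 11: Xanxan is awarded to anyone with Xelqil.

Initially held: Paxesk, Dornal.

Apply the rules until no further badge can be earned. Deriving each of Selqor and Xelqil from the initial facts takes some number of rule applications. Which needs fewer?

Xelqil

Xelqil: With Paxesk, Xelqil is earned (Rule 8). [1 rule application]
Selqor: With Paxesk, Xelqil is earned (Rule 8). With Xelqil, Xanxan is earned (Rule 11). With Paxesk, Xanxan, and Xelqil, Dallam is earned (Rule 10). With Xelqil and Dallam, Zangal is earned (Rule 6). With Zangal, Xanxan, and Dallam, Selqor is earned (Rule 2). [5 rule applications]
Xelqil needs fewer.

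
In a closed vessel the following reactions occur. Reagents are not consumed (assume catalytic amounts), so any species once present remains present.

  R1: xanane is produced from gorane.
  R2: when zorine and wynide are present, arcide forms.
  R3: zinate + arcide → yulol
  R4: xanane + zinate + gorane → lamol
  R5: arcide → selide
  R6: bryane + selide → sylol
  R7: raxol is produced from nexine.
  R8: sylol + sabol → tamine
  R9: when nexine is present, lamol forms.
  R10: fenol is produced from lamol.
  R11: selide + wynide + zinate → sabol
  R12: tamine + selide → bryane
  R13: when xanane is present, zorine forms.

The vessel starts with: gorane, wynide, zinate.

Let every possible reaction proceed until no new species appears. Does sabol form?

Yes

gorane present → xanane forms (R1).
xanane present → zorine forms (R13).
zorine and wynide present → arcide forms (R2).
arcide present → selide forms (R5).
selide, wynide, and zinate present → sabol forms (R11).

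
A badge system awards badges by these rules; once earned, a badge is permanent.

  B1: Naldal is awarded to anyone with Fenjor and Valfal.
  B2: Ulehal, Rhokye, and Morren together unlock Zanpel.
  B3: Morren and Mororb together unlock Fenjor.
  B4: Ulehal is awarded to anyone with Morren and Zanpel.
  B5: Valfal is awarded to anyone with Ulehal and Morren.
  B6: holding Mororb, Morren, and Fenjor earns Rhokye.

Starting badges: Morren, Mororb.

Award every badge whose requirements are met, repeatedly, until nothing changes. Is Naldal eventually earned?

Naldal would need Fenjor and Valfal (B1), but Valfal is never earned.

No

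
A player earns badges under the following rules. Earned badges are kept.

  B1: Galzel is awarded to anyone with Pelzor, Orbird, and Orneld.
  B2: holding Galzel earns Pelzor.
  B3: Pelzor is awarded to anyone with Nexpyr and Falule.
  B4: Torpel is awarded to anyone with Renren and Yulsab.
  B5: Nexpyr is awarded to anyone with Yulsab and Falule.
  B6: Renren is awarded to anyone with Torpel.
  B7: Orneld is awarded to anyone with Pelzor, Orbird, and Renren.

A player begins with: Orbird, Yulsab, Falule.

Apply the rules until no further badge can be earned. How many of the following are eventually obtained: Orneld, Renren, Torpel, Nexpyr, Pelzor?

With Yulsab and Falule, Nexpyr is earned (B5).
With Nexpyr and Falule, Pelzor is earned (B3).
Orneld would need Pelzor, Orbird, and Renren (B7), but Renren is never earned.
Renren would need Torpel (B6), but Torpel is never earned.
Torpel would need Renren and Yulsab (B4), but Renren is never earned.
Nexpyr: reached.
Pelzor: reached.
Reached: Nexpyr and Pelzor — 2 of the 5.

2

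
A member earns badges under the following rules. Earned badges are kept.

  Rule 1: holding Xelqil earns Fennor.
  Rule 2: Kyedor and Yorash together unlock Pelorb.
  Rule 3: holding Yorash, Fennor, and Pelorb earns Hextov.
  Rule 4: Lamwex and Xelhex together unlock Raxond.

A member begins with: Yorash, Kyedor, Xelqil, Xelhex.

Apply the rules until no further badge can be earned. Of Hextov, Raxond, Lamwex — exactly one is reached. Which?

With Xelqil, Fennor is earned (Rule 1).
With Kyedor and Yorash, Pelorb is earned (Rule 2).
With Yorash, Fennor, and Pelorb, Hextov is earned (Rule 3).
Raxond would need Lamwex and Xelhex (Rule 4), but Lamwex is never earned. No rule produces Lamwex, and it is not given.

Hextov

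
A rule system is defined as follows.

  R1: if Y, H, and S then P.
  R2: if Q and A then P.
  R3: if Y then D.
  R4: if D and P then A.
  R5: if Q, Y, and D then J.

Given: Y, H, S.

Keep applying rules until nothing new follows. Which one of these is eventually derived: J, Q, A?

A

Y, H, and S hold, so P follows (R1).
From Y, R3 gives D.
D and P hold, so A follows (R4).
No rule produces Q, and it is not given. J would need Q, Y, and D (R5), but Q is never established.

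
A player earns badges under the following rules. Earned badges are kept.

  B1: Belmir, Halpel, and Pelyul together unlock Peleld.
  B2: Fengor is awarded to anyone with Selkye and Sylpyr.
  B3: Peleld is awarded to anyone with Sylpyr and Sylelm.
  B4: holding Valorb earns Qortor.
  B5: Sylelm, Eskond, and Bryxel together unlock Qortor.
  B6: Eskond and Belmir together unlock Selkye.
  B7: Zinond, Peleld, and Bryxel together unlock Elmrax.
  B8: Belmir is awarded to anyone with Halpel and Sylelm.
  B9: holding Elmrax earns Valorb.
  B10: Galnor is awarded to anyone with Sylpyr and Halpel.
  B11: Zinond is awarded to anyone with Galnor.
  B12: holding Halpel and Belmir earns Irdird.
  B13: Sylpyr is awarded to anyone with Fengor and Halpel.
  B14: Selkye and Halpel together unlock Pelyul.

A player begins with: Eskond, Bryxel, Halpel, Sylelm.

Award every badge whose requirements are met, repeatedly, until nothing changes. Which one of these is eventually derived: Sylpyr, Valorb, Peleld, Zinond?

With Halpel and Sylelm, Belmir is earned (B8).
With Eskond and Belmir, Selkye is earned (B6).
With Selkye and Halpel, Pelyul is earned (B14).
With Belmir, Halpel, and Pelyul, Peleld is earned (B1).
Zinond would need Galnor (B11), but Galnor is never earned. Sylpyr would need Fengor and Halpel (B13), but Fengor is never earned. Valorb would need Elmrax (B9), but Elmrax is never earned.

Peleld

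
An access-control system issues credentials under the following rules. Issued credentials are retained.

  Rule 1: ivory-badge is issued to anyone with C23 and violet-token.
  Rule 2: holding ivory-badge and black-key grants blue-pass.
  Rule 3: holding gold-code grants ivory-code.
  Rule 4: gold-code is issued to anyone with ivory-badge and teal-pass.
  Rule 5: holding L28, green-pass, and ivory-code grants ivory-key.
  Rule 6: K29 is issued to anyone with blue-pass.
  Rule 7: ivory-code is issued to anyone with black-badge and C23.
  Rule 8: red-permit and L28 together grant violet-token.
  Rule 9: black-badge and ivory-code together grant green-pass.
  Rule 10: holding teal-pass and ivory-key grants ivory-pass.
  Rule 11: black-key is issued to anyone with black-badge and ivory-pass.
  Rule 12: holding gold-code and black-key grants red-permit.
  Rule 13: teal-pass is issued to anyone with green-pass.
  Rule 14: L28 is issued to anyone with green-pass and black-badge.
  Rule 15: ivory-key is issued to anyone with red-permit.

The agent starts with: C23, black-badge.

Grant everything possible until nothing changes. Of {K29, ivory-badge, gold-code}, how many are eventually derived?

0

K29 would need blue-pass (Rule 6), but blue-pass is never granted.
ivory-badge would need C23 and violet-token (Rule 1), but violet-token is never granted.
gold-code would need ivory-badge and teal-pass (Rule 4), but ivory-badge is never granted.
None of the 3 are reached.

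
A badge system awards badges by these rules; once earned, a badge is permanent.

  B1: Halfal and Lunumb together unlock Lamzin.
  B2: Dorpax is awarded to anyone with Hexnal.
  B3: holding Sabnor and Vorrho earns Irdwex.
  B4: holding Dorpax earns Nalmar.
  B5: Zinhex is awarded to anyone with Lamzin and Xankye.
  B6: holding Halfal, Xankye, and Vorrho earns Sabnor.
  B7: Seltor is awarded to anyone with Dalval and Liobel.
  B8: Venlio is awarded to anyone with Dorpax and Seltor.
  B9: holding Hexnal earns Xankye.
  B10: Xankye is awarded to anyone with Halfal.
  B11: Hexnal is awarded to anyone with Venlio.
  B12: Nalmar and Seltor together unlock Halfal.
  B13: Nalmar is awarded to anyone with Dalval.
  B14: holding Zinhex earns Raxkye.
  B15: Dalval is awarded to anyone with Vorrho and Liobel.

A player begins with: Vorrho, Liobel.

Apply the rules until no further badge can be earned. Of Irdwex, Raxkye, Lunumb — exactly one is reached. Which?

With Vorrho and Liobel, Dalval is earned (B15).
With Dalval and Liobel, Seltor is earned (B7).
With Dalval, Nalmar is earned (B13).
With Nalmar and Seltor, Halfal is earned (B12).
With Halfal, Xankye is earned (B10).
With Halfal, Xankye, and Vorrho, Sabnor is earned (B6).
With Sabnor and Vorrho, Irdwex is earned (B3).
No rule produces Lunumb, and it is not given. Raxkye would need Zinhex (B14), but Zinhex is never earned.

Irdwex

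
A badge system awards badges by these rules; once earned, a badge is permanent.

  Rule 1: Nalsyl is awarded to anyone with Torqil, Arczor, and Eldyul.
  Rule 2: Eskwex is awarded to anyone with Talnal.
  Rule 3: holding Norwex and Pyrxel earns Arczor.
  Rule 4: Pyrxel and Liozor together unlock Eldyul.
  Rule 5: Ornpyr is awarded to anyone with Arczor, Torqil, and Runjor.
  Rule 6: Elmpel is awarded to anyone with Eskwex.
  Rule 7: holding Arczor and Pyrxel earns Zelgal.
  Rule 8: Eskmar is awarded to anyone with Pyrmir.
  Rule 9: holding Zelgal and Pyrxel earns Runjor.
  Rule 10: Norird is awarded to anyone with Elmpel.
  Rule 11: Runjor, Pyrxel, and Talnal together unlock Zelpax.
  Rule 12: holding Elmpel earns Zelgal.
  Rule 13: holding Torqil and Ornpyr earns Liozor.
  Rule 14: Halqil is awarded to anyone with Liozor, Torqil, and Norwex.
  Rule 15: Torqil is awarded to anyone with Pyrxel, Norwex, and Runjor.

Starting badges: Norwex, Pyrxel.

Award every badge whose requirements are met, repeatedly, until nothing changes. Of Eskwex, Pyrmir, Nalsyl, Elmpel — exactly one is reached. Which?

Nalsyl

With Norwex and Pyrxel, Arczor is earned (Rule 3).
With Arczor and Pyrxel, Zelgal is earned (Rule 7).
With Zelgal and Pyrxel, Runjor is earned (Rule 9).
With Pyrxel, Norwex, and Runjor, Torqil is earned (Rule 15).
With Arczor, Torqil, and Runjor, Ornpyr is earned (Rule 5).
With Torqil and Ornpyr, Liozor is earned (Rule 13).
With Pyrxel and Liozor, Eldyul is earned (Rule 4).
With Torqil, Arczor, and Eldyul, Nalsyl is earned (Rule 1).
Elmpel would need Eskwex (Rule 6), but Eskwex is never earned. No rule produces Pyrmir, and it is not given. Eskwex would need Talnal (Rule 2), but Talnal is never earned.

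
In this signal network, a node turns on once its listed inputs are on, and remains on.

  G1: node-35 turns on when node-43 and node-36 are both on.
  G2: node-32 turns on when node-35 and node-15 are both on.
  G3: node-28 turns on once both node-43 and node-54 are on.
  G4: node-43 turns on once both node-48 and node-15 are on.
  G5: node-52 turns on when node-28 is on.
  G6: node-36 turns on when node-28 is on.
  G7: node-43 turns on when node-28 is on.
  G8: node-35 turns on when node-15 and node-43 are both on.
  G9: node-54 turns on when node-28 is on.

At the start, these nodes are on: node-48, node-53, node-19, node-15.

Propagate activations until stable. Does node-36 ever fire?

No

node-36 would need node-28 (G6), but node-28 never turns on.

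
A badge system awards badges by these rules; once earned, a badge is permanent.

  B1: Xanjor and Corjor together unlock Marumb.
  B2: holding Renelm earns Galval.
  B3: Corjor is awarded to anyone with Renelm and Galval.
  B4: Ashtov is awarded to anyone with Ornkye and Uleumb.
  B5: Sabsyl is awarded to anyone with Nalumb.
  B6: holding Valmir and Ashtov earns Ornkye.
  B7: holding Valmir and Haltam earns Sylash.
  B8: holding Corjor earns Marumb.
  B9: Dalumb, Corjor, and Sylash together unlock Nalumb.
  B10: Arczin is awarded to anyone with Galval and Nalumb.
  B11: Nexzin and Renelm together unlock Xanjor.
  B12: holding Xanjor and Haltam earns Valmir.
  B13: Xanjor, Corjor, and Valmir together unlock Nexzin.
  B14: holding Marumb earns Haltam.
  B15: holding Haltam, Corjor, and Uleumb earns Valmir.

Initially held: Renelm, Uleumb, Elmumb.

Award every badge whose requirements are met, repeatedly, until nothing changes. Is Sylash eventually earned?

With Renelm, Galval is earned (B2).
With Renelm and Galval, Corjor is earned (B3).
With Corjor, Marumb is earned (B8).
With Marumb, Haltam is earned (B14).
With Haltam, Corjor, and Uleumb, Valmir is earned (B15).
With Valmir and Haltam, Sylash is earned (B7).

Yes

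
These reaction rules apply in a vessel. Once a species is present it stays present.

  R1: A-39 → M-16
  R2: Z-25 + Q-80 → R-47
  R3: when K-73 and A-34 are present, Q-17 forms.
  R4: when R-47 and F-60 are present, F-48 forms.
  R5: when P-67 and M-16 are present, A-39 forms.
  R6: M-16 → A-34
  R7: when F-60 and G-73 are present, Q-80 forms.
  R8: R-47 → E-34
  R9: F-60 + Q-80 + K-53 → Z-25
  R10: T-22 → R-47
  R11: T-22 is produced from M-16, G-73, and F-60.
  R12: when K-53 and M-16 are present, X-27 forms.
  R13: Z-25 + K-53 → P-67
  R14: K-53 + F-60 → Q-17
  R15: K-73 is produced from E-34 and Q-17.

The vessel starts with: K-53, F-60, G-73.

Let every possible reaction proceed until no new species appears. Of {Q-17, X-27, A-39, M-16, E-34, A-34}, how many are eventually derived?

2

K-53 and F-60 present → Q-17 forms (R14).
F-60 and G-73 present → Q-80 forms (R7).
F-60, Q-80, and K-53 present → Z-25 forms (R9).
Z-25 and Q-80 present → R-47 forms (R2).
R-47 present → E-34 forms (R8).
Q-17: reached.
X-27 would need K-53 and M-16 (R12), but M-16 never forms.
A-39 would need P-67 and M-16 (R5), but M-16 never forms.
M-16 would need A-39 (R1), but A-39 never forms.
E-34: reached.
A-34 would need M-16 (R6), but M-16 never forms.
Reached: Q-17 and E-34 — 2 of the 6.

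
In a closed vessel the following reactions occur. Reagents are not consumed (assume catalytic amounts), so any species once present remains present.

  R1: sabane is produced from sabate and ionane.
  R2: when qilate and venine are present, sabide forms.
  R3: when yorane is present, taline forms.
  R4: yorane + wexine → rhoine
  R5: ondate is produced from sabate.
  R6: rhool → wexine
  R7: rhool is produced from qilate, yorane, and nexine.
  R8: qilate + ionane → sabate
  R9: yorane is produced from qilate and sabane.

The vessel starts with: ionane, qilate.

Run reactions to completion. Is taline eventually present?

qilate and ionane present → sabate forms (R8).
sabate and ionane present → sabane forms (R1).
qilate and sabane present → yorane forms (R9).
yorane present → taline forms (R3).

Yes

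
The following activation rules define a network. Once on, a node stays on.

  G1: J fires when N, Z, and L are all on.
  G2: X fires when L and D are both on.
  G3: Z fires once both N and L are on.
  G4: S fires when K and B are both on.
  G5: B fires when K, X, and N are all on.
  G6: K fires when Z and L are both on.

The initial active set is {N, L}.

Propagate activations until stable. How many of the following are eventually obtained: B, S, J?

G3: N and L on → Z on.
G1: N, Z, and L on → J on.
B would need K, X, and N (G5), but X never turns on.
S would need K and B (G4), but B never turns on.
J: reached.
Reached: J — 1 of the 3.

1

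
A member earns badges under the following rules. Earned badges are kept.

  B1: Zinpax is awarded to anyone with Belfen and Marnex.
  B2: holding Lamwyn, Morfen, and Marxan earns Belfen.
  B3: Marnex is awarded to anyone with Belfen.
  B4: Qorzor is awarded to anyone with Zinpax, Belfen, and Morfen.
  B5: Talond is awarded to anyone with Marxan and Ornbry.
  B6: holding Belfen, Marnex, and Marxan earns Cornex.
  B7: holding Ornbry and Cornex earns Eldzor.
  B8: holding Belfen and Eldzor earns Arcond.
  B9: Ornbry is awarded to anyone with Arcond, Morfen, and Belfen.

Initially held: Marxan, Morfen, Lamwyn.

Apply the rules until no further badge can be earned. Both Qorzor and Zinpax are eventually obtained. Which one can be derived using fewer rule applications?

Zinpax: With Lamwyn, Morfen, and Marxan, Belfen is earned (B2). With Belfen, Marnex is earned (B3). With Belfen and Marnex, Zinpax is earned (B1). [3 rule applications]
Qorzor: With Lamwyn, Morfen, and Marxan, Belfen is earned (B2). With Belfen, Marnex is earned (B3). With Belfen and Marnex, Zinpax is earned (B1). With Zinpax, Belfen, and Morfen, Qorzor is earned (B4). [4 rule applications]
Zinpax needs fewer.

Zinpax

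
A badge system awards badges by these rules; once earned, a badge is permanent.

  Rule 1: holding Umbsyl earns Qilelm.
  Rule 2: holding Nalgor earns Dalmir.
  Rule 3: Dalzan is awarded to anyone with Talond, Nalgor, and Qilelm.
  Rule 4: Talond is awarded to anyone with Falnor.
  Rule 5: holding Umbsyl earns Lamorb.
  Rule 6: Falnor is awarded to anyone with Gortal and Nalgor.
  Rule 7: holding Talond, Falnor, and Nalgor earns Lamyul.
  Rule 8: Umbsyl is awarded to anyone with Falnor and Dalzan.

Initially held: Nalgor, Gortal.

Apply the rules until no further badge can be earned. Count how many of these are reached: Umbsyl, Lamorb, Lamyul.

1

With Gortal and Nalgor, Falnor is earned (Rule 6).
With Falnor, Talond is earned (Rule 4).
With Talond, Falnor, and Nalgor, Lamyul is earned (Rule 7).
Umbsyl would need Falnor and Dalzan (Rule 8), but Dalzan is never earned.
Lamorb would need Umbsyl (Rule 5), but Umbsyl is never earned.
Lamyul: reached.
Reached: Lamyul — 1 of the 3.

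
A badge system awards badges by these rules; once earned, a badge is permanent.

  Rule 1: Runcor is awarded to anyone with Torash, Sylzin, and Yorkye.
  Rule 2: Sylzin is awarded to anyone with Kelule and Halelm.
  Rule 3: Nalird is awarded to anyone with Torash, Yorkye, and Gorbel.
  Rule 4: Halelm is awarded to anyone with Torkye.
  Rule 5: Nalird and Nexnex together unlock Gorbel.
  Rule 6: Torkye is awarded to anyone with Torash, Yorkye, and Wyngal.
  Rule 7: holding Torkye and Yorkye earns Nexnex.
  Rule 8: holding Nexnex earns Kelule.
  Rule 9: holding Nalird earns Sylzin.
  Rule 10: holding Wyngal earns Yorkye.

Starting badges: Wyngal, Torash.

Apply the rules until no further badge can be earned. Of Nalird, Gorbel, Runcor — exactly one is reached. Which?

With Wyngal, Yorkye is earned (Rule 10).
With Torash, Yorkye, and Wyngal, Torkye is earned (Rule 6).
With Torkye and Yorkye, Nexnex is earned (Rule 7).
With Torkye, Halelm is earned (Rule 4).
With Nexnex, Kelule is earned (Rule 8).
With Kelule and Halelm, Sylzin is earned (Rule 2).
With Torash, Sylzin, and Yorkye, Runcor is earned (Rule 1).
Nalird would need Torash, Yorkye, and Gorbel (Rule 3), but Gorbel is never earned. Gorbel would need Nalird and Nexnex (Rule 5), but Nalird is never earned.

Runcor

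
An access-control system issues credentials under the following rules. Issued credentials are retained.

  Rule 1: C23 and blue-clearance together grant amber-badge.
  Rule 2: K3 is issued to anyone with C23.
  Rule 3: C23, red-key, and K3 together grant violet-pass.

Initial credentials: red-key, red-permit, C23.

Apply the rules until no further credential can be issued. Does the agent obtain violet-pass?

Yes

Holding C23 grants K3 (Rule 2).
Holding C23, red-key, and K3 grants violet-pass (Rule 3).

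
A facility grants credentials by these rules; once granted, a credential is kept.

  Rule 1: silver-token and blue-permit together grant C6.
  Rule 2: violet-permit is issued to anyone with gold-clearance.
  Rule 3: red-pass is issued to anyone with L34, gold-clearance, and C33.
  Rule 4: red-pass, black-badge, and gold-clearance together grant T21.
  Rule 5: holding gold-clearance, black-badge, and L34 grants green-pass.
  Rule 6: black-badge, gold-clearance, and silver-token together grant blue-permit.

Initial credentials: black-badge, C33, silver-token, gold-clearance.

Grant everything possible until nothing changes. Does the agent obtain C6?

Yes

Holding black-badge, gold-clearance, and silver-token grants blue-permit (Rule 6).
Holding silver-token and blue-permit grants C6 (Rule 1).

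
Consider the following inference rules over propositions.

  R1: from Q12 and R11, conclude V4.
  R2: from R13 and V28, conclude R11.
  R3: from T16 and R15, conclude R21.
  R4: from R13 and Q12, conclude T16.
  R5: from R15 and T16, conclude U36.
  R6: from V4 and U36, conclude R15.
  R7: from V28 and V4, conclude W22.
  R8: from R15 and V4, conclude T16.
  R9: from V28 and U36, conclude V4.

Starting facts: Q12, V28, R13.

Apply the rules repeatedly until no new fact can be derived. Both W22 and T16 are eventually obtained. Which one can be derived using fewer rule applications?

T16

T16: From R13 and Q12, R4 gives T16. [1 rule application]
W22: R13 and V28 hold, so R11 follows (R2). Q12 and R11 hold, so V4 follows (R1). From V28 and V4, R7 gives W22. [3 rule applications]
T16 needs fewer.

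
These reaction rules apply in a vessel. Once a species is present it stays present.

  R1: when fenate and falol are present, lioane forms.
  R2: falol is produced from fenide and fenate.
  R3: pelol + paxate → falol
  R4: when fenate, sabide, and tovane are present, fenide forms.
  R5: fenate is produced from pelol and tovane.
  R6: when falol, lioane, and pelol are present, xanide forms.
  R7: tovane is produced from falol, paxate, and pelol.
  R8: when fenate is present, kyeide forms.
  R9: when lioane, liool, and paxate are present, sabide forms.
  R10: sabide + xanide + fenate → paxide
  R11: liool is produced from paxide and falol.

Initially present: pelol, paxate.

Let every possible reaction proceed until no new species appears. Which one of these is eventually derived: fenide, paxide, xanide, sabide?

pelol and paxate present → falol forms (R3).
falol, paxate, and pelol present → tovane forms (R7).
pelol and tovane present → fenate forms (R5).
fenate and falol present → lioane forms (R1).
falol, lioane, and pelol present → xanide forms (R6).
fenide would need fenate, sabide, and tovane (R4), but sabide never forms. paxide would need sabide, xanide, and fenate (R10), but sabide never forms. sabide would need lioane, liool, and paxate (R9), but liool never forms.

xanide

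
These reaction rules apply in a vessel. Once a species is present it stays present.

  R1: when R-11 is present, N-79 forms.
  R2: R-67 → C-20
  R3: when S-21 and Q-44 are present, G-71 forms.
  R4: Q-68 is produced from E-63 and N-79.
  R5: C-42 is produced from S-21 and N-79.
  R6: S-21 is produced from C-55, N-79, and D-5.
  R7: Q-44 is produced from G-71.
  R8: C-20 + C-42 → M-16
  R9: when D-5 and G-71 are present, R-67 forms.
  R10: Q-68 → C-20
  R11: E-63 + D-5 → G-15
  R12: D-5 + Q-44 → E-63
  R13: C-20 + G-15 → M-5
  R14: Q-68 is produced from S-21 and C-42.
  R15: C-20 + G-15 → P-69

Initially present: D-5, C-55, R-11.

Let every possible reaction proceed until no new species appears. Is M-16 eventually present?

Yes

R-11 present → N-79 forms (R1).
C-55, N-79, and D-5 present → S-21 forms (R6).
S-21 and N-79 present → C-42 forms (R5).
S-21 and C-42 present → Q-68 forms (R14).
Q-68 present → C-20 forms (R10).
C-20 and C-42 present → M-16 forms (R8).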